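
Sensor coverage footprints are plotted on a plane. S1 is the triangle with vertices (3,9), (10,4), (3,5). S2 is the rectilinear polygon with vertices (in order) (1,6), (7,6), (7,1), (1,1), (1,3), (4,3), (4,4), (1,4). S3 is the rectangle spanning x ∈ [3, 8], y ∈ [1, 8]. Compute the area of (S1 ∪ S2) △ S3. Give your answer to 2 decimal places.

18.83

|S1 ∪ S2| = 35.8571.
|(S1 ∪ S2) ∩ S3| = 26.0143.
|(S1 ∪ S2) △ S3| = 35.8571 + 35 − 52.0286 = 18.83.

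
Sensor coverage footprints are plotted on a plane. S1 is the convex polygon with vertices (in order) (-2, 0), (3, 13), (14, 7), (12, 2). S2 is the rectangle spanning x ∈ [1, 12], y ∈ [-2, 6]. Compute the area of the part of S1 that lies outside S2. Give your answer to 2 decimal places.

66.86

|S1| = 119.5, |S1∩S2| = 52.6429.
|S1 ∖ S2| = |S1| − |S1∩S2| = 119.5 − 52.6429 = 66.86.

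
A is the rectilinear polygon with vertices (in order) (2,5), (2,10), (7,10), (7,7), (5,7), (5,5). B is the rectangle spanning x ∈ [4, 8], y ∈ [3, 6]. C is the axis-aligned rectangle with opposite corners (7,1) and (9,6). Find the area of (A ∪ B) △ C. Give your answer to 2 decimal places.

36.00

|A ∪ B| = 32.
|(A ∪ B) ∩ C| = 3.
|(A ∪ B) △ C| = 32 + 10 − 6 = 36.00.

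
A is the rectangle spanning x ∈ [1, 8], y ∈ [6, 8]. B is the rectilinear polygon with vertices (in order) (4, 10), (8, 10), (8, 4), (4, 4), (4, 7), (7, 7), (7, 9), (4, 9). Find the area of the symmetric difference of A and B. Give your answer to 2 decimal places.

22.00

|A| = 14, |B| = 18, |A∩B| = 5.
|A △ B| = |A| + |B| − 2·|A∩B| = 14 + 18 − 10 = 22.00.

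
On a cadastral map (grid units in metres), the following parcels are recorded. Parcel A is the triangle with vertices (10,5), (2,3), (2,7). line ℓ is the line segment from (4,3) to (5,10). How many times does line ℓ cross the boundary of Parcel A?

The segment meets the boundary at (4.483,6.379), (4.074,3.519).

2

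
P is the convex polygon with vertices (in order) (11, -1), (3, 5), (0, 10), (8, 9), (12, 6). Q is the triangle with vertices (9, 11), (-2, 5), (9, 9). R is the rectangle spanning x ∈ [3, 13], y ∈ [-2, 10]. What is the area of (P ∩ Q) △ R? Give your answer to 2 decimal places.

|P ∩ Q| = 6.1668.
|(P ∩ Q) ∩ R| = 5.2997.
|(P ∩ Q) △ R| = 6.1668 + 120 − 10.5995 = 115.57.

115.57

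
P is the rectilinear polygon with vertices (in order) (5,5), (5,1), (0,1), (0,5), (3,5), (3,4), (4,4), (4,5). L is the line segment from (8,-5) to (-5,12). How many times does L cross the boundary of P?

The segment meets the boundary at (0.353,5), (3.412,1).

2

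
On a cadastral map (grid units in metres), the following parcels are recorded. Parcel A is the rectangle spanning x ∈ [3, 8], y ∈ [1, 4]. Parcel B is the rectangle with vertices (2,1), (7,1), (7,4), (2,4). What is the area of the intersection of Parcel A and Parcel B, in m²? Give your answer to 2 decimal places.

|Parcel A∩Parcel B|: x∈[3,7], y∈[1,4] → 4·3 = 12.

12.00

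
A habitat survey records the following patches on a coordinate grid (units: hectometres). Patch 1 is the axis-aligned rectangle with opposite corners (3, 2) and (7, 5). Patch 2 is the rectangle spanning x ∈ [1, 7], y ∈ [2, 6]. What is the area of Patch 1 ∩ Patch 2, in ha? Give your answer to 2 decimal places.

12.00

|Patch 1∩Patch 2|: x∈[3,7], y∈[2,5] → 4·3 = 12.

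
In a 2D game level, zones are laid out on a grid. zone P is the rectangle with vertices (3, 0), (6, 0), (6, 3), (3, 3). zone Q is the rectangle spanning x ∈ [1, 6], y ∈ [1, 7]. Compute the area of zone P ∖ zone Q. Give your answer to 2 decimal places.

|zone P∩zone Q|: x∈[3,6], y∈[1,3] → 3·2 = 6.
|zone P| = 9.
|zone P ∖ zone Q| = |zone P| − |zone P∩zone Q| = 9 − 6 = 3.00.

3.00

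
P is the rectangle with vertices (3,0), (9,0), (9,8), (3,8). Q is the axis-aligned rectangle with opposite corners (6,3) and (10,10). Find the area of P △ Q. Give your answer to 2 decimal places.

46.00

|P∩Q|: x∈[6,9], y∈[3,8] → 3·5 = 15.
|P △ Q| = |P| + |Q| − 2·|P∩Q| = 48 + 28 − 30 = 46.00.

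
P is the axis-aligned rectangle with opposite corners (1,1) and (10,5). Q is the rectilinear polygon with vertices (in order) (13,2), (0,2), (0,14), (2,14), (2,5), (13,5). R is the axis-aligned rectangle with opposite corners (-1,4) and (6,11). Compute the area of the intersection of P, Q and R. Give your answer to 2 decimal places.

5.00

The intersection is the polygon with vertices (1,5), (2,5), (6,5), (6,4), (1,4).
By the shoelace formula its area is 5.00.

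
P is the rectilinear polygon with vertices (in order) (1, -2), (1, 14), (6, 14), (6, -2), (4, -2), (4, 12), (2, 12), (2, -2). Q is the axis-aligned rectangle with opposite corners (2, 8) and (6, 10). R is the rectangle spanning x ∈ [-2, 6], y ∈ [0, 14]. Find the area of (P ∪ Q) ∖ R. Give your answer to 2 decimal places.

6.00

|P ∪ Q| = 56.
|(P ∪ Q) ∩ R| = 50.
|(P ∪ Q) ∖ R| = 56 − 50 = 6.00.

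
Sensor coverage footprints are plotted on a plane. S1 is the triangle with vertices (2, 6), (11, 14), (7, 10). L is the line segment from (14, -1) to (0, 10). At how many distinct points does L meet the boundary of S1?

The segment meets the boundary at (3.45,7.289), (3.532,7.225).

2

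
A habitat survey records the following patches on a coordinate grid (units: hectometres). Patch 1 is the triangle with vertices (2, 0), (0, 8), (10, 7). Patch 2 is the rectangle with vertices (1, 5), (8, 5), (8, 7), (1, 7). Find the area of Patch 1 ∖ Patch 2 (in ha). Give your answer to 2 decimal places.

25.04

|Patch 1| = 39, |Patch 1∩Patch 2| = 13.9643.
|Patch 1 ∖ Patch 2| = |Patch 1| − |Patch 1∩Patch 2| = 39 − 13.9643 = 25.04.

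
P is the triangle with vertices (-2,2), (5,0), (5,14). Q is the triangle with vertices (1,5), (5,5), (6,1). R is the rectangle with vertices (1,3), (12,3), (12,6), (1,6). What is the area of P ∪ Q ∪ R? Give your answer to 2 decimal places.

By inclusion–exclusion:
Individual areas: |P| = 49, |Q| = 8, |R| = 33.
|P∩Q| = 6.4.
|P∩R| = 12.
|Q∩R| = 6.
|P∩Q∩R| = 5.5.
|P ∪ Q ∪ R| = 90 − 24.4 + 5.5 = 71.10.

71.10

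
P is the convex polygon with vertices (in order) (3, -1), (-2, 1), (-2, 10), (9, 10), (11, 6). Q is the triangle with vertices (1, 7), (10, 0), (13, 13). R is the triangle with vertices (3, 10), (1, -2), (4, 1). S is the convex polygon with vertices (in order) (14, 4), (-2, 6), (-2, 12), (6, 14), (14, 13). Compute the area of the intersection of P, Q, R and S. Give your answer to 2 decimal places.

The intersection is the polygon with vertices (2.636,7.818), (3.211,8.105), (3.521,5.31), (3.106,5.362), (2.328,5.967).
By the shoelace formula its area is 2.16.

2.16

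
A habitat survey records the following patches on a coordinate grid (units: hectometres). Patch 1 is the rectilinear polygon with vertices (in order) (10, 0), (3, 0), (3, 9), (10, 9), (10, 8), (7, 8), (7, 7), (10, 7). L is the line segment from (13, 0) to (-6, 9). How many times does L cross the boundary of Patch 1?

2

The segment meets the boundary at (3,4.737), (10,1.421).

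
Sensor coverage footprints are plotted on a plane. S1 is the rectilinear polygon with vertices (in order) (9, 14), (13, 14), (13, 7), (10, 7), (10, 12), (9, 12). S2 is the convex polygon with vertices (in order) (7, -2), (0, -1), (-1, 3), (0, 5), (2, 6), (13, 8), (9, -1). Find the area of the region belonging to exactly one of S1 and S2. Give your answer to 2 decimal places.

109.58

|S1| = 23, |S2| = 90.5, |S1∩S2| = 1.9596.
|S1 △ S2| = |S1| + |S2| − 2·|S1∩S2| = 23 + 90.5 − 3.9192 = 109.58.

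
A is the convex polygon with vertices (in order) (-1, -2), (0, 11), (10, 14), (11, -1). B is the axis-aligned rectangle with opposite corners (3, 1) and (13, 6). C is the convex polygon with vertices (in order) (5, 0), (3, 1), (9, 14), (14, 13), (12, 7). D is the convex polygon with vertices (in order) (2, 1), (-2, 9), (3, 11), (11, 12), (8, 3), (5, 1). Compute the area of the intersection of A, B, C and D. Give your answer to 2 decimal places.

17.73

The intersection is the polygon with vertices (5.308,6), (9,6), (8,3), (5,1), (3,1).
By the shoelace formula its area is 17.73.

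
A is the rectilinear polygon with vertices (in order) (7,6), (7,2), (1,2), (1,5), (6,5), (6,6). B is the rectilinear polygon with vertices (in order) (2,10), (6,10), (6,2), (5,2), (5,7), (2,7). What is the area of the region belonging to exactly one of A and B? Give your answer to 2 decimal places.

|A| = 19, |B| = 17, |A∩B| = 3.
|A △ B| = |A| + |B| − 2·|A∩B| = 19 + 17 − 6 = 30.00.

30.00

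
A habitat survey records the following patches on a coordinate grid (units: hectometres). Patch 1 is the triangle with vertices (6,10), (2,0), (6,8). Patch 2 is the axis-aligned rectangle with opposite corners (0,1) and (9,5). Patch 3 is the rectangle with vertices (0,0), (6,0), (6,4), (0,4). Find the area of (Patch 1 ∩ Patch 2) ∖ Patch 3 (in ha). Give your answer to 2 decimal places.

|Patch 1 ∩ Patch 2| = 1.2.
|(Patch 1 ∩ Patch 2) ∩ Patch 3| = 0.75.
|(Patch 1 ∩ Patch 2) ∖ Patch 3| = 1.2 − 0.75 = 0.45.

0.45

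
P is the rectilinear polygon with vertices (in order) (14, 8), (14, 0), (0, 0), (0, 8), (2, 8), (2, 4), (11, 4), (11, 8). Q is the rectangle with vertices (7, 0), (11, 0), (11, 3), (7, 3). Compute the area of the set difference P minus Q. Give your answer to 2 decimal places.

|P| = 76, |P∩Q| = 12.
|P ∖ Q| = |P| − |P∩Q| = 76 − 12 = 64.00.

64.00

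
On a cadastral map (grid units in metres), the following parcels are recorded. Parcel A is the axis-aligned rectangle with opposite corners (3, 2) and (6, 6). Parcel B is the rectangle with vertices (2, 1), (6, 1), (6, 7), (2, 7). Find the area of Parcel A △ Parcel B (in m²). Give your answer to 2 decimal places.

|Parcel A∩Parcel B|: x∈[3,6], y∈[2,6] → 3·4 = 12.
|Parcel A △ Parcel B| = |Parcel A| + |Parcel B| − 2·|Parcel A∩Parcel B| = 12 + 24 − 24 = 12.00.

12.00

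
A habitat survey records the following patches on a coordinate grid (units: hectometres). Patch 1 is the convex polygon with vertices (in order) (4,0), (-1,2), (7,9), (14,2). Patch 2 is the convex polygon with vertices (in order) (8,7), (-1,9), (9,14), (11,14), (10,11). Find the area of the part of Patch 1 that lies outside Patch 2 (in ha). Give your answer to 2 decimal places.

|Patch 1| = 67.5, |Patch 1∩Patch 2| = 2.9958.
|Patch 1 ∖ Patch 2| = |Patch 1| − |Patch 1∩Patch 2| = 67.5 − 2.9958 = 64.50.

64.50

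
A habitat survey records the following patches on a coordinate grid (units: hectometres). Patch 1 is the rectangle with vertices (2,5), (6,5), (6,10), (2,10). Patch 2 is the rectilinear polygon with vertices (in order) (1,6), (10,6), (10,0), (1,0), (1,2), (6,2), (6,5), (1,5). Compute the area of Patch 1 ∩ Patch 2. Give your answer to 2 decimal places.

The intersection is the polygon with vertices (6,5), (2,5), (2,6), (6,6).
By the shoelace formula its area is 4.00.

4.00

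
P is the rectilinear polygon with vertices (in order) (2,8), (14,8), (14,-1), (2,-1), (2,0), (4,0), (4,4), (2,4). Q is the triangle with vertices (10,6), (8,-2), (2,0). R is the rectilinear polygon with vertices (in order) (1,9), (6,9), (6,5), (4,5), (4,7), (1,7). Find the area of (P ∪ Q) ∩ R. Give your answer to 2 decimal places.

8.00

The region (P ∪ Q) ∩ R is the polygon with vertices (2,8), (6,8), (6,5), (4,5), (4,7), (2,7).
By the shoelace formula its area is 8.00.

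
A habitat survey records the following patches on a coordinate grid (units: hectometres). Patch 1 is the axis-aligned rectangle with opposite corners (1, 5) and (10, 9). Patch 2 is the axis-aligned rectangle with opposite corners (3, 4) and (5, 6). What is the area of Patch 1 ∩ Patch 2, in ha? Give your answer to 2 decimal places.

|Patch 1∩Patch 2|: x∈[3,5], y∈[5,6] → 2·1 = 2.

2.00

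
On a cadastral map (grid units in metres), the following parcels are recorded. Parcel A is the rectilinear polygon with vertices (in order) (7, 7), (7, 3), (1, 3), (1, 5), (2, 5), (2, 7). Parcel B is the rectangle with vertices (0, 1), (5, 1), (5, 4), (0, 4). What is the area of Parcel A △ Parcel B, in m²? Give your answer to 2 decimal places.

29.00

|Parcel A| = 22, |Parcel B| = 15, |Parcel A∩Parcel B| = 4.
|Parcel A △ Parcel B| = |Parcel A| + |Parcel B| − 2·|Parcel A∩Parcel B| = 22 + 15 − 8 = 29.00.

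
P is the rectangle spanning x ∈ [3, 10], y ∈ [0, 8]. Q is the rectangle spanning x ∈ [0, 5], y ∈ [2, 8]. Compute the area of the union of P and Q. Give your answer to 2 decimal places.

By inclusion–exclusion:
Individual areas: |P| = 56, |Q| = 30.
|P∩Q|: x∈[3,5], y∈[2,8] → 2·6 = 12.
|P ∪ Q| = 86 − 12 = 74.00.

74.00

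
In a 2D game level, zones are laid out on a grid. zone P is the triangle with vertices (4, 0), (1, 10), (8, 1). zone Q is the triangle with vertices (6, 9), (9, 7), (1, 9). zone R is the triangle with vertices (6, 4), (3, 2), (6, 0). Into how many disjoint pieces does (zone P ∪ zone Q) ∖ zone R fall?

(zone P ∪ zone Q) ∖ zone R splits into 3 disjoint pieces (area 16.3383, area 3.0714, area 1.303).

3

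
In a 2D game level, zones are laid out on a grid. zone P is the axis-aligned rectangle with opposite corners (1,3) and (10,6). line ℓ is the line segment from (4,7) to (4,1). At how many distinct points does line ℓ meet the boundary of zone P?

The segment meets the boundary at (4,3), (4,6).

2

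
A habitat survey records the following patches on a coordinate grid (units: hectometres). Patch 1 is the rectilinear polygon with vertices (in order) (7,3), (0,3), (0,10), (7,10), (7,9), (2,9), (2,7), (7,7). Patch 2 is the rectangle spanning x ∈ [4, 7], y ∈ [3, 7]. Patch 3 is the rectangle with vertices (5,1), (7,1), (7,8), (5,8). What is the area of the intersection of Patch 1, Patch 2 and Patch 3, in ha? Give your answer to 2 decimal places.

The intersection is the polygon with vertices (7,7), (7,3), (5,3), (5,7).
By the shoelace formula its area is 8.00.

8.00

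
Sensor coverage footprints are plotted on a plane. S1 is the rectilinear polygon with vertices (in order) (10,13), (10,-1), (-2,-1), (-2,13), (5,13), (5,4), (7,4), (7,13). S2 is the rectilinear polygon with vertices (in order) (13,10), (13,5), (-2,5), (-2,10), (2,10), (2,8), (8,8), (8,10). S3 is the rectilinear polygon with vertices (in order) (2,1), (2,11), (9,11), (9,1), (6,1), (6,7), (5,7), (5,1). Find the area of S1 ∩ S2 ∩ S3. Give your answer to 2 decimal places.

17.00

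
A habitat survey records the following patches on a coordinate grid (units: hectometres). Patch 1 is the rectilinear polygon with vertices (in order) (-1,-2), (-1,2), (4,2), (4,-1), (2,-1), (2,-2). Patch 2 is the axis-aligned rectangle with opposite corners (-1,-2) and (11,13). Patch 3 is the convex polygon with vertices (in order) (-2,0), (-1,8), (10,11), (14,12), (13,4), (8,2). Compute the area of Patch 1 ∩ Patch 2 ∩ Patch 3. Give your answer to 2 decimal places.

The intersection is the polygon with vertices (4,2), (4,1.2), (-1,0.2), (-1,2).
By the shoelace formula its area is 6.50.

6.50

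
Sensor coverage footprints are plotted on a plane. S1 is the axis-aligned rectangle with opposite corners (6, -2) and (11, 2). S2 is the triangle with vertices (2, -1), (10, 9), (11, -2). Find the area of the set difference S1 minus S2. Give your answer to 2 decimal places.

|S1| = 20, |S1∩S2| = 17.8838.
|S1 ∖ S2| = |S1| − |S1∩S2| = 20 − 17.8838 = 2.12.

2.12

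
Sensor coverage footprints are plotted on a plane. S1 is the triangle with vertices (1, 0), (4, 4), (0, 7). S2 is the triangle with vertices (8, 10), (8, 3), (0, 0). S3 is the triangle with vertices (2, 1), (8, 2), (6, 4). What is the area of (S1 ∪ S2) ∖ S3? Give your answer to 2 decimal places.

32.40

|S1 ∪ S2| = 37.3632.
|(S1 ∪ S2) ∩ S3| = 4.9636.
|(S1 ∪ S2) ∖ S3| = 37.3632 − 4.9636 = 32.40.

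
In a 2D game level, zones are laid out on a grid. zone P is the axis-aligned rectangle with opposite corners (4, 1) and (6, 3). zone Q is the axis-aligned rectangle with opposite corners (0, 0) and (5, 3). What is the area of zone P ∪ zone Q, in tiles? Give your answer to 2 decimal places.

17.00

By inclusion–exclusion:
Individual areas: |zone P| = 4, |zone Q| = 15.
|zone P∩zone Q|: x∈[4,5], y∈[1,3] → 1·2 = 2.
|zone P ∪ zone Q| = 19 − 2 = 17.00.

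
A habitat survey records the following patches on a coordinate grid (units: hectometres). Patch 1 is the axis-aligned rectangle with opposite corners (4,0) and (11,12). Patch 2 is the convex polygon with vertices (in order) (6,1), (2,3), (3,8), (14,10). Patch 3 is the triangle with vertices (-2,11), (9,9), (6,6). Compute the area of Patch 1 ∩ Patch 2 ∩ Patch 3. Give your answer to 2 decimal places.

7.42

The intersection is the polygon with vertices (4,8.182), (8.75,9.046), (9,9), (6,6), (4,7.25).
By the shoelace formula its area is 7.42.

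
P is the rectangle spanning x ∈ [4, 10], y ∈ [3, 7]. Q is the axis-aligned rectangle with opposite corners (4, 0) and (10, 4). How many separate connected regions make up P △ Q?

2

P △ Q splits into 2 disjoint pieces (area 18, area 18).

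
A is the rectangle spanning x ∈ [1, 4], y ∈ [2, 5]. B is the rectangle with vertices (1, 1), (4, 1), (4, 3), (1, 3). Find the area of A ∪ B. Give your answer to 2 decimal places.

By inclusion–exclusion:
Individual areas: |A| = 9, |B| = 6.
|A∩B|: x∈[1,4], y∈[2,3] → 3·1 = 3.
|A ∪ B| = 15 − 3 = 12.00.

12.00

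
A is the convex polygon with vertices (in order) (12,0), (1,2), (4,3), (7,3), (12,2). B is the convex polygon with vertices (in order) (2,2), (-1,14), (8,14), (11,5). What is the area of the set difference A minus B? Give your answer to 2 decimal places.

17.15

|A| = 18, |A∩B| = 0.8462.
|A ∖ B| = |A| − |A∩B| = 18 − 0.8462 = 17.15.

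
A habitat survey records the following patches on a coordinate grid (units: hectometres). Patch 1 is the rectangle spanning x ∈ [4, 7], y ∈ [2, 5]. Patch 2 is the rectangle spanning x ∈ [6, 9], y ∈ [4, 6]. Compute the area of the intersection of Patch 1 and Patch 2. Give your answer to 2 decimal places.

1.00

|Patch 1∩Patch 2|: x∈[6,7], y∈[4,5] → 1·1 = 1.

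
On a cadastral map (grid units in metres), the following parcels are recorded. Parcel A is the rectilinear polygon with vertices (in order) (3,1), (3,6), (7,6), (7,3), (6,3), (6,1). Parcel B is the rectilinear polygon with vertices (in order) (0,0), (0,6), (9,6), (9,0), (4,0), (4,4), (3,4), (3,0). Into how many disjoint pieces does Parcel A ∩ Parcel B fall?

1

Parcel A ∩ Parcel B is a single connected region.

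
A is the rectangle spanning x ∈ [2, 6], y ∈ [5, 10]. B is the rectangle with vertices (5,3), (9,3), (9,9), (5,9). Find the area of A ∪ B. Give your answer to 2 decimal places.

By inclusion–exclusion:
Individual areas: |A| = 20, |B| = 24.
|A∩B|: x∈[5,6], y∈[5,9] → 1·4 = 4.
|A ∪ B| = 44 − 4 = 40.00.

40.00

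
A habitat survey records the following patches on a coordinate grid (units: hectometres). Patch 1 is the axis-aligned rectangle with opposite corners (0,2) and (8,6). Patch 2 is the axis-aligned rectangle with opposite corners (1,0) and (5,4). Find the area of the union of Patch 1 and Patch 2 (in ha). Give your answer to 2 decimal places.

By inclusion–exclusion:
Individual areas: |Patch 1| = 32, |Patch 2| = 16.
|Patch 1∩Patch 2|: x∈[1,5], y∈[2,4] → 4·2 = 8.
|Patch 1 ∪ Patch 2| = 48 − 8 = 40.00.

40.00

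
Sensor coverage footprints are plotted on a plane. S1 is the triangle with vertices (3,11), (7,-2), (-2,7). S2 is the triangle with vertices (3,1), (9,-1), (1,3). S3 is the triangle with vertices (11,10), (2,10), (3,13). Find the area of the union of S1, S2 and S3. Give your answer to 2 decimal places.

55.59

By inclusion–exclusion:
Individual areas: |S1| = 40.5, |S2| = 4, |S3| = 13.5.
|S1∩S2| = 1.6656.
|S1∩S3| = 0.7448.
|S2∩S3| = 0.
|S1∩S2∩S3| = 0.
|S1 ∪ S2 ∪ S3| = 58 − 2.4103 + 0 = 55.59.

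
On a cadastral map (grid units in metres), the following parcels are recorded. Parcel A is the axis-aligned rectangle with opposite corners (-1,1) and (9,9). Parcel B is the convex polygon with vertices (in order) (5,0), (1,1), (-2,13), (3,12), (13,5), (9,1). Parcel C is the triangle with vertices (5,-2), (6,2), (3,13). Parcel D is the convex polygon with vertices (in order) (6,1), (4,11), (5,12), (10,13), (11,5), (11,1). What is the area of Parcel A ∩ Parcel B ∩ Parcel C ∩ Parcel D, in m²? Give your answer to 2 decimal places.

0.32

The intersection is the polygon with vertices (6,2), (5.889,1.556), (5.25,4.75).
By the shoelace formula its area is 0.32.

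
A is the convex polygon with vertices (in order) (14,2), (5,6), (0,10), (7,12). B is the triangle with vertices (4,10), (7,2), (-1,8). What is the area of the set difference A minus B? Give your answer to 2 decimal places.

|A| = 50, |A∩B| = 6.9333.
|A ∖ B| = |A| − |A∩B| = 50 − 6.9333 = 43.07.

43.07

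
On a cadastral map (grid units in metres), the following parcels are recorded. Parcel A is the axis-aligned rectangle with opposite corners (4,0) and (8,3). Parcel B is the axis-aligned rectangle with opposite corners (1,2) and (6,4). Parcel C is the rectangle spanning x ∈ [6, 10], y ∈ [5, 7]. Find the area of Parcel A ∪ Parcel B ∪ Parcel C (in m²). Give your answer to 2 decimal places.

By inclusion–exclusion:
Individual areas: |Parcel A| = 12, |Parcel B| = 10, |Parcel C| = 8.
|Parcel A∩Parcel B|: x∈[4,6], y∈[2,3] → 2·1 = 2.
|Parcel A∩Parcel C| = 0 (no overlap).
|Parcel B∩Parcel C| = 0 (no overlap).
|Parcel A∩Parcel B∩Parcel C| = 0.
|Parcel A ∪ Parcel B ∪ Parcel C| = 30 − 2 + 0 = 28.00.

28.00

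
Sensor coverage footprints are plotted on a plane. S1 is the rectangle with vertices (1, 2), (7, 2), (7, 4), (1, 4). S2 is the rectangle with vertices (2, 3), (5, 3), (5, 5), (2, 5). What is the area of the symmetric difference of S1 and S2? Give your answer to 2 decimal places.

|S1∩S2|: x∈[2,5], y∈[3,4] → 3·1 = 3.
|S1 △ S2| = |S1| + |S2| − 2·|S1∩S2| = 12 + 6 − 6 = 12.00.

12.00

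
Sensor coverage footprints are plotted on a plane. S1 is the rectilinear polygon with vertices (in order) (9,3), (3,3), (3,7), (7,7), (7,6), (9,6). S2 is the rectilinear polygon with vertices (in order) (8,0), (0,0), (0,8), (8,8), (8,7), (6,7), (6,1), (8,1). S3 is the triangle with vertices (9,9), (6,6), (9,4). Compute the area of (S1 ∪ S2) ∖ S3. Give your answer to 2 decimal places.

|S1 ∪ S2| = 62.
|(S1 ∪ S2) ∩ S3| = 4.
|(S1 ∪ S2) ∖ S3| = 62 − 4 = 58.00.

58.00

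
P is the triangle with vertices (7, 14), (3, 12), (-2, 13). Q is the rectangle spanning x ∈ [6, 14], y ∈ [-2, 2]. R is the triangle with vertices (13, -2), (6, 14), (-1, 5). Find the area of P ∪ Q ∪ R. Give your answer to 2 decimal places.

By inclusion–exclusion:
Individual areas: |P| = 7, |Q| = 32, |R| = 87.5.
|P∩Q| = 0.
|P∩R| = 0.1961.
|Q∩R| = 12.25.
|P∩Q∩R| = 0.
|P ∪ Q ∪ R| = 126.5 − 12.4461 + 0 = 114.05.

114.05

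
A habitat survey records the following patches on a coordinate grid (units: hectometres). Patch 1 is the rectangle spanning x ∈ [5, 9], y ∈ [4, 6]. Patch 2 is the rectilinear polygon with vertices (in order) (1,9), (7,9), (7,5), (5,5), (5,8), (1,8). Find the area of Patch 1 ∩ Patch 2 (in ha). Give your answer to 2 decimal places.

2.00

The intersection is the polygon with vertices (7,6), (7,5), (5,5), (5,6).
By the shoelace formula its area is 2.00.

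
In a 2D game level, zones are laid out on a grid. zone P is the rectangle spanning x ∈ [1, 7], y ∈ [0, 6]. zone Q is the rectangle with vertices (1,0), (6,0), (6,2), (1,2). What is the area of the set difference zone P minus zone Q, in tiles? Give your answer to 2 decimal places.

|zone P∩zone Q|: x∈[1,6], y∈[0,2] → 5·2 = 10.
|zone P| = 36.
|zone P ∖ zone Q| = |zone P| − |zone P∩zone Q| = 36 − 10 = 26.00.

26.00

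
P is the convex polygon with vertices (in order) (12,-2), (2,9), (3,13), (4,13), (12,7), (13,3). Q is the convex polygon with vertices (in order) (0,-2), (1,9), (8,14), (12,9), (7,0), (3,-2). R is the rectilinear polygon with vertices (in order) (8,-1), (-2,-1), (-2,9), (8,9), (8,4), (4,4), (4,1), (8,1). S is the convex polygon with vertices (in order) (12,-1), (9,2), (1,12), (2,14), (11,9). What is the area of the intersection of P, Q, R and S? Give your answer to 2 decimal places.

The intersection is the polygon with vertices (8,9), (8,4), (7.4,4), (3.4,9).
By the shoelace formula its area is 13.00.

13.00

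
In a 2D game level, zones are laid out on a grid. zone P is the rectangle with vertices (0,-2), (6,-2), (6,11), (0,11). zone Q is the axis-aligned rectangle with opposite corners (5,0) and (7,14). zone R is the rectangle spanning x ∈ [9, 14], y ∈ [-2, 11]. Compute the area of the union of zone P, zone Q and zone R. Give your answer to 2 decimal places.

By inclusion–exclusion:
Individual areas: |zone P| = 78, |zone Q| = 28, |zone R| = 65.
|zone P∩zone Q|: x∈[5,6], y∈[0,11] → 1·11 = 11.
|zone P∩zone R| = 0 (no overlap).
|zone Q∩zone R| = 0 (no overlap).
|zone P∩zone Q∩zone R| = 0.
|zone P ∪ zone Q ∪ zone R| = 171 − 11 + 0 = 160.00.

160.00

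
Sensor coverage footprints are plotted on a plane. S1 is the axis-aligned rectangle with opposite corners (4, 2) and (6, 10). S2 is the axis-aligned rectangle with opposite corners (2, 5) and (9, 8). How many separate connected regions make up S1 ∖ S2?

2

S1 ∖ S2 splits into 2 disjoint pieces (area 6, area 4).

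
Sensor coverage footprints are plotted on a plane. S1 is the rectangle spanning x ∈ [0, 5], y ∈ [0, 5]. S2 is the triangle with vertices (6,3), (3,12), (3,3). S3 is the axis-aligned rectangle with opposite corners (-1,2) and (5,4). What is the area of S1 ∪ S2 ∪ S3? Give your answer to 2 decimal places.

36.50

By inclusion–exclusion:
Individual areas: |S1| = 25, |S2| = 13.5, |S3| = 12.
|S1∩S2| = 4.
|S1∩S3|: x∈[0,5], y∈[2,4] → 5·2 = 10.
|S2∩S3| = 2.
|S1∩S2∩S3| = 2.
|S1 ∪ S2 ∪ S3| = 50.5 − 16 + 2 = 36.50.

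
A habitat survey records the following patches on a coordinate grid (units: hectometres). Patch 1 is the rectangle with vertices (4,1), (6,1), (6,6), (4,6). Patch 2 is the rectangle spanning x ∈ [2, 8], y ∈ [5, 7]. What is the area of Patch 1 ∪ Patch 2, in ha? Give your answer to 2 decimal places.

By inclusion–exclusion:
Individual areas: |Patch 1| = 10, |Patch 2| = 12.
|Patch 1∩Patch 2|: x∈[4,6], y∈[5,6] → 2·1 = 2.
|Patch 1 ∪ Patch 2| = 22 − 2 = 20.00.

20.00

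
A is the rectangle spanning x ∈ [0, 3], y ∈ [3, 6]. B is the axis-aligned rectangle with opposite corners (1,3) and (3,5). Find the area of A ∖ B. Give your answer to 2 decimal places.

|A∩B|: x∈[1,3], y∈[3,5] → 2·2 = 4.
|A| = 9.
|A ∖ B| = |A| − |A∩B| = 9 − 4 = 5.00.

5.00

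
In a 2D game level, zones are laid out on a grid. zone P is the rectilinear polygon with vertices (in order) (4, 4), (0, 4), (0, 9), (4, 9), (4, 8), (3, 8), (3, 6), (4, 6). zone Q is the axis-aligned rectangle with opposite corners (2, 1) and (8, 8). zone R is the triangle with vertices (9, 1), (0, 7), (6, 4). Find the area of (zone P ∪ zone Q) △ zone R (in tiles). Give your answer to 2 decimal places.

49.83

|zone P ∪ zone Q| = 54.
|(zone P ∪ zone Q) ∩ zone R| = 4.3333.
|(zone P ∪ zone Q) △ zone R| = 54 + 4.5 − 8.6667 = 49.83.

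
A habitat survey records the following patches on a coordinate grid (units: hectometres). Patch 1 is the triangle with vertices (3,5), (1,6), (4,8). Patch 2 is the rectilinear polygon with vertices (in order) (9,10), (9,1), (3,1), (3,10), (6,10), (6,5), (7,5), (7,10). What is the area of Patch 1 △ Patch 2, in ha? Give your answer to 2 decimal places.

50.17

|Patch 1| = 3.5, |Patch 2| = 49, |Patch 1∩Patch 2| = 1.1667.
|Patch 1 △ Patch 2| = |Patch 1| + |Patch 2| − 2·|Patch 1∩Patch 2| = 3.5 + 49 − 2.3333 = 50.17.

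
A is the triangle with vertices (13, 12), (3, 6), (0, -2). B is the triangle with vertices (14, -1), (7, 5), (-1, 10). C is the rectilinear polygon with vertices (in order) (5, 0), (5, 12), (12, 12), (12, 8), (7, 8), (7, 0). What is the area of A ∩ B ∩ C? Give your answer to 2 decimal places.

1.06

The intersection is the polygon with vertices (6.684,5.198), (6.224,4.702), (5,5.6), (5,6.25).
By the shoelace formula its area is 1.06.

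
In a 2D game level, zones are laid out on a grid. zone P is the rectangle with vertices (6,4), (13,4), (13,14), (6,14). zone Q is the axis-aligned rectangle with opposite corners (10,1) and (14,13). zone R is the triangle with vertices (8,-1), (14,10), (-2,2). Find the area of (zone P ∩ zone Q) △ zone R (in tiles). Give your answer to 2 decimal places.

|zone P ∩ zone Q| = 27.
|(zone P ∩ zone Q) ∩ zone R| = 9.5152.
|(zone P ∩ zone Q) △ zone R| = 27 + 64 − 19.0303 = 71.97.

71.97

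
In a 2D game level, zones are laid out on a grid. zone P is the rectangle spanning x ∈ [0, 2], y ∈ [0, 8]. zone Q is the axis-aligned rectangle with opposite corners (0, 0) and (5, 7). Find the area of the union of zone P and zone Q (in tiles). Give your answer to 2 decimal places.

By inclusion–exclusion:
Individual areas: |zone P| = 16, |zone Q| = 35.
|zone P∩zone Q|: x∈[0,2], y∈[0,7] → 2·7 = 14.
|zone P ∪ zone Q| = 51 − 14 = 37.00.

37.00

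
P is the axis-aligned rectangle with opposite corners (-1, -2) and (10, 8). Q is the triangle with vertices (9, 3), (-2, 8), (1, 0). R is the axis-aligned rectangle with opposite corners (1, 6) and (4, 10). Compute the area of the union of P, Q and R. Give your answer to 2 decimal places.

By inclusion–exclusion:
Individual areas: |P| = 110, |Q| = 36.5, |R| = 12.
|P∩Q| = 35.3939.
|P∩R|: x∈[1,4], y∈[6,8] → 3·2 = 6.
|Q∩R| = 0.4455.
|P∩Q∩R| = 0.4455.
|P ∪ Q ∪ R| = 158.5 − 41.8394 + 0.4455 = 117.11.

117.11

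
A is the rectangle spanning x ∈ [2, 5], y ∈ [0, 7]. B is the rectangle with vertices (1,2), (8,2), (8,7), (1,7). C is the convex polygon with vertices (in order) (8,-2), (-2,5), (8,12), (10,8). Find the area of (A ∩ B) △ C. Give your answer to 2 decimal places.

|A ∩ B| = 15.
|(A ∩ B) ∩ C| = 14.9714.
|(A ∩ B) △ C| = 15 + 84 − 29.9429 = 69.06.

69.06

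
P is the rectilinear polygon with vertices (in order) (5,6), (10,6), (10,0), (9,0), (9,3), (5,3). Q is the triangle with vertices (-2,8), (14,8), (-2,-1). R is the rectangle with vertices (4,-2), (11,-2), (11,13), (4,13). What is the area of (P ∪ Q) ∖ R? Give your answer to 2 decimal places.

46.41

|P ∪ Q| = 81.7222.
|(P ∪ Q) ∩ R| = 35.316.
|(P ∪ Q) ∖ R| = 81.7222 − 35.316 = 46.41.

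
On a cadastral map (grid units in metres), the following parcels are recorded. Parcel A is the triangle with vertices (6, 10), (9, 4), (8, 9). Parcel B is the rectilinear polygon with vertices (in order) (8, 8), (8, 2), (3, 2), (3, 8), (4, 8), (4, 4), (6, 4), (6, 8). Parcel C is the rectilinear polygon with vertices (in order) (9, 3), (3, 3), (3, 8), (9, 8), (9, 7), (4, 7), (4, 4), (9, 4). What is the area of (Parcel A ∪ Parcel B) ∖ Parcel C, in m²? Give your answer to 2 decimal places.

14.20

|Parcel A ∪ Parcel B| = 25.5.
|(Parcel A ∪ Parcel B) ∩ Parcel C| = 11.3.
|(Parcel A ∪ Parcel B) ∖ Parcel C| = 25.5 − 11.3 = 14.20.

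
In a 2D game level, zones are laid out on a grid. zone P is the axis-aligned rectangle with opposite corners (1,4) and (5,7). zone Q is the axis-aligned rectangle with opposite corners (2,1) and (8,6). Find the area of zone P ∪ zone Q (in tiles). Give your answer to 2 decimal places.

By inclusion–exclusion:
Individual areas: |zone P| = 12, |zone Q| = 30.
|zone P∩zone Q|: x∈[2,5], y∈[4,6] → 3·2 = 6.
|zone P ∪ zone Q| = 42 − 6 = 36.00.

36.00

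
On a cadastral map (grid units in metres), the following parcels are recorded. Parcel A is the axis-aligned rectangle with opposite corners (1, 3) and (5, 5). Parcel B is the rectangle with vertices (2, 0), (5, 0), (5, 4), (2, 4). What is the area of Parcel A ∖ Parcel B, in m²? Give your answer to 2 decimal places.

|Parcel A∩Parcel B|: x∈[2,5], y∈[3,4] → 3·1 = 3.
|Parcel A| = 8.
|Parcel A ∖ Parcel B| = |Parcel A| − |Parcel A∩Parcel B| = 8 − 3 = 5.00.

5.00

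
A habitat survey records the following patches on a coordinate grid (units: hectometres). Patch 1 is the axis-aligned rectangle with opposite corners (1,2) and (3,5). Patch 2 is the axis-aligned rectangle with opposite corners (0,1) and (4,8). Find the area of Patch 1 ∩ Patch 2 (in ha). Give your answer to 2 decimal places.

6.00

|Patch 1∩Patch 2|: x∈[1,3], y∈[2,5] → 2·3 = 6.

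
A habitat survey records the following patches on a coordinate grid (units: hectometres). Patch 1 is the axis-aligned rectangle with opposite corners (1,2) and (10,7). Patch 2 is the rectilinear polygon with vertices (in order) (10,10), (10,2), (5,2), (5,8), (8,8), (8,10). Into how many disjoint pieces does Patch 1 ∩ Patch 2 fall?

1

Patch 1 ∩ Patch 2 is a single connected region.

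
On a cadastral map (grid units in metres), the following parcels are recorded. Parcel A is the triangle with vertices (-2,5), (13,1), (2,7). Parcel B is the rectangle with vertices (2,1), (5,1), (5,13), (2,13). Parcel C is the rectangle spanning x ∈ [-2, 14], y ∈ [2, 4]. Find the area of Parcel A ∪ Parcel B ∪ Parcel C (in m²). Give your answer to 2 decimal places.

By inclusion–exclusion:
Individual areas: |Parcel A| = 23, |Parcel B| = 36, |Parcel C| = 32.
|Parcel A∩Parcel B| = 7.9455.
|Parcel A∩Parcel C| = 7.6667.
|Parcel B∩Parcel C|: x∈[2,5], y∈[2,4] → 3·2 = 6.
|Parcel A∩Parcel B∩Parcel C| = 1.4.
|Parcel A ∪ Parcel B ∪ Parcel C| = 91 − 21.6121 + 1.4 = 70.79.

70.79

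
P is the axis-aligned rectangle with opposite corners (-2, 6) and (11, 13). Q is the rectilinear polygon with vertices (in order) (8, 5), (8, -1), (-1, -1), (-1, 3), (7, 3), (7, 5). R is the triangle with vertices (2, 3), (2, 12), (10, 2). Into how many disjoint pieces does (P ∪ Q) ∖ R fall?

3

(P ∪ Q) ∖ R splits into 3 disjoint pieces (area 76.6, area 0.1, area 33.75).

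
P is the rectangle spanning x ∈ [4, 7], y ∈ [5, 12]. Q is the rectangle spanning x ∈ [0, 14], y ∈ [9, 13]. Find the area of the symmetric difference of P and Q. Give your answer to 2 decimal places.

59.00

|P∩Q|: x∈[4,7], y∈[9,12] → 3·3 = 9.
|P △ Q| = |P| + |Q| − 2·|P∩Q| = 21 + 56 − 18 = 59.00.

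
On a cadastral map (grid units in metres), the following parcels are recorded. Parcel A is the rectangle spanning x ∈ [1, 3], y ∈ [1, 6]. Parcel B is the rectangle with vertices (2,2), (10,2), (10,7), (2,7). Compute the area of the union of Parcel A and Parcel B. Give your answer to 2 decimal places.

46.00

By inclusion–exclusion:
Individual areas: |Parcel A| = 10, |Parcel B| = 40.
|Parcel A∩Parcel B|: x∈[2,3], y∈[2,6] → 1·4 = 4.
|Parcel A ∪ Parcel B| = 50 − 4 = 46.00.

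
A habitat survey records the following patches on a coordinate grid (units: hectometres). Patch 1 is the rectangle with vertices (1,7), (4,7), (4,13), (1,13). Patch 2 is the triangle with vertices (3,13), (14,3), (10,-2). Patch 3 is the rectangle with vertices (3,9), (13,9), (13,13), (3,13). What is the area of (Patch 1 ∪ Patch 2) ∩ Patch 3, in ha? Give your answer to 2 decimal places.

The region (Patch 1 ∪ Patch 2) ∩ Patch 3 is the polygon with vertices (4,13), (4,12.091), (7.4,9), (4.867,9), (4,10.857), (4,9), (3,9), (3,13).
By the shoelace formula its area is 8.45.

8.45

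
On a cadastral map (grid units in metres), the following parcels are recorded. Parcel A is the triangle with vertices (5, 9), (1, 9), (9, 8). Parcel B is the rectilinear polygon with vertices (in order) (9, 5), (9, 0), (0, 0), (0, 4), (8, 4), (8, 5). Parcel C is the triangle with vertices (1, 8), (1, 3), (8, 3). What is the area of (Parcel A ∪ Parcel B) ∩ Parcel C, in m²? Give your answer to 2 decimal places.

6.30

The region (Parcel A ∪ Parcel B) ∩ Parcel C is the polygon with vertices (6.6,4), (8,3), (1,3), (1,4).
By the shoelace formula its area is 6.30.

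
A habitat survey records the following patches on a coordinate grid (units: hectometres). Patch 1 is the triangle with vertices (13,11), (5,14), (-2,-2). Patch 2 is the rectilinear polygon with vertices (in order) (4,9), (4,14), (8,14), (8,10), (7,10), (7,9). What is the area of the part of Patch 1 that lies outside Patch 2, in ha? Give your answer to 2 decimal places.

|Patch 1| = 74.5, |Patch 1∩Patch 2| = 16.1696.
|Patch 1 ∖ Patch 2| = |Patch 1| − |Patch 1∩Patch 2| = 74.5 − 16.1696 = 58.33.

58.33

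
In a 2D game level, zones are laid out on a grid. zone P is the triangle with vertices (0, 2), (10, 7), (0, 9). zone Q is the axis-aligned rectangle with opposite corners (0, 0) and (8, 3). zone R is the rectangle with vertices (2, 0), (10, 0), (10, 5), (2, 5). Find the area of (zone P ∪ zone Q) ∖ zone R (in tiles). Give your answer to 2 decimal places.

36.00

|zone P ∪ zone Q| = 58.
|(zone P ∪ zone Q) ∩ zone R| = 22.
|(zone P ∪ zone Q) ∖ zone R| = 58 − 22 = 36.00.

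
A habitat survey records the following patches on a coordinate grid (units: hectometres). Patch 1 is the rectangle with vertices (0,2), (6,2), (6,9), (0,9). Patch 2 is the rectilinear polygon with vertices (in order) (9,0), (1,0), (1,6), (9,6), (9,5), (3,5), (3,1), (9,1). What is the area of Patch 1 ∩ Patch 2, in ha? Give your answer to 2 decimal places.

11.00

The intersection is the polygon with vertices (6,5), (3,5), (3,2), (1,2), (1,6), (6,6).
By the shoelace formula its area is 11.00.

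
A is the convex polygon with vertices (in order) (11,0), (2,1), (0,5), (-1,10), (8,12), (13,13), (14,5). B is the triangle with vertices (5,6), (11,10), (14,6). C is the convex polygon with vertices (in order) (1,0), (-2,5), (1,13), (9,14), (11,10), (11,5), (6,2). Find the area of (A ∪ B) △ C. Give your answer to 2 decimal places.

|A ∪ B| = 145.0125.
|(A ∪ B) ∩ C| = 97.4529.
|(A ∪ B) △ C| = 145.0125 + 129 − 194.9058 = 79.11.

79.11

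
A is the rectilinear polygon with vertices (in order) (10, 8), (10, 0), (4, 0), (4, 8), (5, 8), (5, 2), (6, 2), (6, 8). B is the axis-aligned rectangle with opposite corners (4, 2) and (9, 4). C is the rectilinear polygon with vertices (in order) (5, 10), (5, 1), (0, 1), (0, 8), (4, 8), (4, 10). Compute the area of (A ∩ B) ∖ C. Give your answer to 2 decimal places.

6.00

|A ∩ B| = 8.
|(A ∩ B) ∩ C| = 2.
|(A ∩ B) ∖ C| = 8 − 2 = 6.00.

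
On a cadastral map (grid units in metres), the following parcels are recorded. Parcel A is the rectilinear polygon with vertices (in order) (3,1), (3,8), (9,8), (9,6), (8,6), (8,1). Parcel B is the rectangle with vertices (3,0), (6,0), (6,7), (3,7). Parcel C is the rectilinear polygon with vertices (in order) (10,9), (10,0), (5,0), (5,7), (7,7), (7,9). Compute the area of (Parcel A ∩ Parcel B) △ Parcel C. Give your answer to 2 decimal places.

47.00

|Parcel A ∩ Parcel B| = 18.
|(Parcel A ∩ Parcel B) ∩ Parcel C| = 6.
|(Parcel A ∩ Parcel B) △ Parcel C| = 18 + 41 − 12 = 47.00.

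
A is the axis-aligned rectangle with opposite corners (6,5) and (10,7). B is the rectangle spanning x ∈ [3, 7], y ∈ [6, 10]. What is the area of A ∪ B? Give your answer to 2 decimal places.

23.00

By inclusion–exclusion:
Individual areas: |A| = 8, |B| = 16.
|A∩B|: x∈[6,7], y∈[6,7] → 1·1 = 1.
|A ∪ B| = 24 − 1 = 23.00.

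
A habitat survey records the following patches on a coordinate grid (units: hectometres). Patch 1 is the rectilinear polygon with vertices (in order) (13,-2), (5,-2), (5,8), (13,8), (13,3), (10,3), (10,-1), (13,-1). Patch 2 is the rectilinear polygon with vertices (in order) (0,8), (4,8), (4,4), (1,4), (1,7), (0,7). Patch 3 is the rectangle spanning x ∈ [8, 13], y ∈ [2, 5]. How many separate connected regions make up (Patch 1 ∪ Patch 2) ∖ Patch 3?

2

(Patch 1 ∪ Patch 2) ∖ Patch 3 splits into 2 disjoint pieces (area 56, area 13).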